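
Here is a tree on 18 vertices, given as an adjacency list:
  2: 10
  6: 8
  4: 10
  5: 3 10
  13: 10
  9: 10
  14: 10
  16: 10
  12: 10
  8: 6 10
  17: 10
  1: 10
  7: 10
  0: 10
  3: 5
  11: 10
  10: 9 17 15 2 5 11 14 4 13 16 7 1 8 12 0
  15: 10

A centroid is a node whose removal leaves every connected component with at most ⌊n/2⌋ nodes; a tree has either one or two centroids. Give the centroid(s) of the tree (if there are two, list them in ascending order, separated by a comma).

10

If 10 is removed the pieces have sizes 2, 2, 1, 1, 1, 1, 1, 1, 1, 1, 1, 1, 1, 1, 1, all ≤ ⌊18/2⌋ = 9.
Every other node leaves some component of size > 9, so the centroid is unique.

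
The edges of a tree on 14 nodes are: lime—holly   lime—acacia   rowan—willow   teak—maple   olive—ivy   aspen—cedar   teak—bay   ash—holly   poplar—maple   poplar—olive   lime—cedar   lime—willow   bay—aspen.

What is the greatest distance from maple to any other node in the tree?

7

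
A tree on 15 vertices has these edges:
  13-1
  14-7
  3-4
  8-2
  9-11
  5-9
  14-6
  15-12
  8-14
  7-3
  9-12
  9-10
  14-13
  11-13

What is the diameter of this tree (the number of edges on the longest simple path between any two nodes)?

8

A longest path is 15–12–9–11–13–14–7–3–4, with 8 edges.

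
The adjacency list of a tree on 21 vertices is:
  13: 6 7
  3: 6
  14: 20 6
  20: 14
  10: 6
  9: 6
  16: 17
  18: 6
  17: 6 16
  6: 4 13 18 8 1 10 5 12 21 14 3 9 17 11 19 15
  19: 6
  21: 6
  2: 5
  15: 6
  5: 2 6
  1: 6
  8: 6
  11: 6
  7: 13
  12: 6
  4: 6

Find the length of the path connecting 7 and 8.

3

Walking from 7: 7–13–6–8. Length 3.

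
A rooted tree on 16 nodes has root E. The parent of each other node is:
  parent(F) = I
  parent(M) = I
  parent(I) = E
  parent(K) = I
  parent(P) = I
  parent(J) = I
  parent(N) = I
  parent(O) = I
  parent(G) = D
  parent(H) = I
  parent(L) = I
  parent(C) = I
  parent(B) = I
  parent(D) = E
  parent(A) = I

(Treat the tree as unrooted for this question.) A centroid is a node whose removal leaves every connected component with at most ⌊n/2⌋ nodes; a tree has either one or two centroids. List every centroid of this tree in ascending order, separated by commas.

If I is removed the pieces have sizes 3, 1, 1, 1, 1, 1, 1, 1, 1, 1, 1, 1, 1, all ≤ ⌊16/2⌋ = 8.
No neighbour of I does as well, so I is the unique centroid.

I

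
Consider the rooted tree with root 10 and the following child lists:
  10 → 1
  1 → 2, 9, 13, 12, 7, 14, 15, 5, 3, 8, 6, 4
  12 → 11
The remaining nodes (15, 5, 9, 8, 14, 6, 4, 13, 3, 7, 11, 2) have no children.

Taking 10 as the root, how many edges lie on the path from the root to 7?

2

10–1–7 — 2 edges.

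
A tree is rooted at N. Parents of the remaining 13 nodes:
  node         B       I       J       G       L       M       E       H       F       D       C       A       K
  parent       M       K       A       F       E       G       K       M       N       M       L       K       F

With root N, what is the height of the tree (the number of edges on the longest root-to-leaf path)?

The longest root-to-leaf path is N → F → K → E → L → C (5 edges).

5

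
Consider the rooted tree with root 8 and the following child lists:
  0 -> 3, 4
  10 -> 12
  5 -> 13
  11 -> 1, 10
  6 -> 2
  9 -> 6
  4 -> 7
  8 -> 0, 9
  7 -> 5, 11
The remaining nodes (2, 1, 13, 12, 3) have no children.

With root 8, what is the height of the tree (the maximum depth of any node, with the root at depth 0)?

A deepest node is 12, reached by 8–0–4–7–11–10–12.
That path has 6 edges, so the height is 6.

6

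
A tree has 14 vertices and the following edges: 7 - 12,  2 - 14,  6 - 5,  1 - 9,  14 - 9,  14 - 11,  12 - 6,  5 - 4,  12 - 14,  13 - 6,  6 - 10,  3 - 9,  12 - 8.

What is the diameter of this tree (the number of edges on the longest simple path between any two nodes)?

6

Starting from 4, a farthest node is 3 at distance 6.
One longest path: 4 - 5 - 6 - 12 - 14 - 9 - 3.
So the diameter is 6.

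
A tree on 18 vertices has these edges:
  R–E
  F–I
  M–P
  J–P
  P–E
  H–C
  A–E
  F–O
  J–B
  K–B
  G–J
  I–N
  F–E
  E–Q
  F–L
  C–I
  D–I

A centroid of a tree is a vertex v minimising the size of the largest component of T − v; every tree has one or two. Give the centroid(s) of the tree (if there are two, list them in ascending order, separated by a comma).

If E is removed the pieces have sizes 8, 6, 1, 1, 1, all ≤ ⌊18/2⌋ = 9.
Every other node leaves some component of size > 9, so the centroid is unique.

E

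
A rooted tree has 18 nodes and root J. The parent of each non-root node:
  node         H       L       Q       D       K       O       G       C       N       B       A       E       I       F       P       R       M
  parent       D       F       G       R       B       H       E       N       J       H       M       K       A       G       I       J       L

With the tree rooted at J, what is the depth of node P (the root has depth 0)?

Climbing from P to the root: P – I – A – M – L – F – G – E – K – B – H – D – R – J. That's 13 steps.

13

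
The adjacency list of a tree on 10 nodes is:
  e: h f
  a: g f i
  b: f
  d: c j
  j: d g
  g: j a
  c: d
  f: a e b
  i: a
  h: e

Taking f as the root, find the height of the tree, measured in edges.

5

The longest root-to-leaf path is f – a – g – j – d – c (5 edges).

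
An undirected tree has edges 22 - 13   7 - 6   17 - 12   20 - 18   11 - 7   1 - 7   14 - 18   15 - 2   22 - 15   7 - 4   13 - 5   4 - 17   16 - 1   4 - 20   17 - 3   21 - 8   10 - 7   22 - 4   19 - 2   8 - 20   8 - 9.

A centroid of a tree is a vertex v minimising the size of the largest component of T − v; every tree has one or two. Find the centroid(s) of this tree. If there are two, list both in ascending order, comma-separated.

4

If 4 is removed the pieces have sizes 6, 6, 6, 3, all ≤ ⌊22/2⌋ = 11.
Every other node leaves some component of size > 11, so the centroid is unique.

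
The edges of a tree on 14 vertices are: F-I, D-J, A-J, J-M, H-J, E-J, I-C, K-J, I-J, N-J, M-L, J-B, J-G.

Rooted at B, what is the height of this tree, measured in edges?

3

The longest root-to-leaf path is B → J → M → L (3 edges).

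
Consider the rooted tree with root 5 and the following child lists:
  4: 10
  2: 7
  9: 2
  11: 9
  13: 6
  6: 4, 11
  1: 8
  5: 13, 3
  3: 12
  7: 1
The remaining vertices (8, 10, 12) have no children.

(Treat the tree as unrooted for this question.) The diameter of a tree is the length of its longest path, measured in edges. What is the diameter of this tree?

10

Starting from 8, a farthest node is 12 at distance 10.
One longest path: 8–1–7–2–9–11–6–13–5–3–12.
So the diameter is 10.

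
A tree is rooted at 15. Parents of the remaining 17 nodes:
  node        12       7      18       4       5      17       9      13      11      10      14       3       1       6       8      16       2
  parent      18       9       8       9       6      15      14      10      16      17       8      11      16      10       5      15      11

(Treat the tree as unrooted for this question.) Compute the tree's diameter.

11

BFS from 2 reaches 4 last, at distance 11; BFS from 4 confirms no node is farther.
Path: 2 – 11 – 16 – 15 – 17 – 10 – 6 – 5 – 8 – 14 – 9 – 4.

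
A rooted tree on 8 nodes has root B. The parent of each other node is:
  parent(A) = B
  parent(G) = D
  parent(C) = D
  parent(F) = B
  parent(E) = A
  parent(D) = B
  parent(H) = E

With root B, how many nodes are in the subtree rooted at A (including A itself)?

3

Descendants of A (including itself): A, E, H. That's 3.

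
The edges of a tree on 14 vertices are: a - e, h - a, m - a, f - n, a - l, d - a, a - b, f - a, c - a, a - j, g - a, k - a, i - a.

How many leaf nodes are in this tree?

12

Degree-1 nodes: b, c, d, e, g, h, i, j, k, l, m, n — 12 of them.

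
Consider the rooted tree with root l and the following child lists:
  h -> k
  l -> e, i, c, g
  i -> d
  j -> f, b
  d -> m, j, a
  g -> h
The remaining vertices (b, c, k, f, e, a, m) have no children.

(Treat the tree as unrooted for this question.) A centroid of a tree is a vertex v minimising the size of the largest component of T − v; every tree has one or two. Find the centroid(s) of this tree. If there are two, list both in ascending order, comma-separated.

Removing i splits the tree into components of sizes 6, 6; the largest is 6 ≤ ⌊13/2⌋ = 6.
No neighbour of i does as well, so i is the unique centroid.

i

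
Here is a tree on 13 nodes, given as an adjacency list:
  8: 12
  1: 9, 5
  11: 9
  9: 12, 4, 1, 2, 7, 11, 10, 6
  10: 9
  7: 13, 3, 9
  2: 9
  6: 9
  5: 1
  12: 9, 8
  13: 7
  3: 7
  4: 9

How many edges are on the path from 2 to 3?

The path is 2 - 9 - 7 - 3, which has 3 edges.

3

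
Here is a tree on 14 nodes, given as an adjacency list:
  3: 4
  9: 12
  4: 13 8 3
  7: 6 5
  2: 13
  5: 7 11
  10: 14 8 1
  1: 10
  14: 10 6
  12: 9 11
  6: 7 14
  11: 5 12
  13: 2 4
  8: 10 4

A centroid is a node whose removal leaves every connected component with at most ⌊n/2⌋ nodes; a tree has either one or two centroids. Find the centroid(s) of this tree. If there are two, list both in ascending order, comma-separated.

Delete 14: the remaining components have sizes 7, 6. Max 7 ≤ 7, so 14 is a centroid.
Its neighbour 10 also leaves a largest component of size 7, so both are centroids.

10, 14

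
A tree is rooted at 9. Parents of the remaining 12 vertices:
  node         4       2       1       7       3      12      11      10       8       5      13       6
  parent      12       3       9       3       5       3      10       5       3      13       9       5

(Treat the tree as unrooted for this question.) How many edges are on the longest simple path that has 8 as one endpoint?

5

Distances from 8 peak at 5, attained at 1.
8–3–5–13–9–1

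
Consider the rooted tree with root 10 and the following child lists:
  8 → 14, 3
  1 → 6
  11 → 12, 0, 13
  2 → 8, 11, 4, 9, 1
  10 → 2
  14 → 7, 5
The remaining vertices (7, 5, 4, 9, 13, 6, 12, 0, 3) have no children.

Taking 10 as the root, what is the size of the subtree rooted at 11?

4

Descendants of 11 (including itself): 11, 13, 0, 12. That's 4.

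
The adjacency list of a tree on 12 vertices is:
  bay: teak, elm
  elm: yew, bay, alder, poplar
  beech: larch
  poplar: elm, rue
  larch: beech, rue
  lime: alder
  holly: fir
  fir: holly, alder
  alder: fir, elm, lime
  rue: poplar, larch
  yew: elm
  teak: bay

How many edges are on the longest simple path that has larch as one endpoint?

6

The node farthest from larch is holly, via larch-rue-poplar-elm-alder-fir-holly — 6 edges.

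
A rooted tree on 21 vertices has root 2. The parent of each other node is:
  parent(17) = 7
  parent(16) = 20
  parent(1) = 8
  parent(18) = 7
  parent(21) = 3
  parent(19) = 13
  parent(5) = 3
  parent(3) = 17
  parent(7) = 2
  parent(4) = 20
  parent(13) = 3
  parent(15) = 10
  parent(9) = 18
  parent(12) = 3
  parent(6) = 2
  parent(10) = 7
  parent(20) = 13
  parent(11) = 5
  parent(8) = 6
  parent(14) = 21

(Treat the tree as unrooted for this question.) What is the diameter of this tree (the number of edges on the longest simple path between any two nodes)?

BFS from 1 reaches 16 last, at distance 9; BFS from 16 confirms no node is farther.
Path: 1 – 8 – 6 – 2 – 7 – 17 – 3 – 13 – 20 – 16.

9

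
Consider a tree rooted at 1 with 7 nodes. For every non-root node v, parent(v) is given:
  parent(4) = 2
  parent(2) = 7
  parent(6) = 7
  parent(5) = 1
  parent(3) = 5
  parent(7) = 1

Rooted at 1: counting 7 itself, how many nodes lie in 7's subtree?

4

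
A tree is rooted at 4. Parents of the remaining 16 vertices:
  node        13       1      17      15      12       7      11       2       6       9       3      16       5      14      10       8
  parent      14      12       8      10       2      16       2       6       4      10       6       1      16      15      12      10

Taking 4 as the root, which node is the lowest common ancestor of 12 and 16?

Path 12→root: 12 2 6 4; path 16→root: 16 1 12 2 6 4.
First common node: 12.

12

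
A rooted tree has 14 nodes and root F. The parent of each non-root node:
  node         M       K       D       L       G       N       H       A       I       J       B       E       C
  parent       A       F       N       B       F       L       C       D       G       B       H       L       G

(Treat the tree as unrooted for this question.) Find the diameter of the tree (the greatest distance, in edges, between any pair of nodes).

10

A longest path is M-A-D-N-L-B-H-C-G-F-K, with 10 edges.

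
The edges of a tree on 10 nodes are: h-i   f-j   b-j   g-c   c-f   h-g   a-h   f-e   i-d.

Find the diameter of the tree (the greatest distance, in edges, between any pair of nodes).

7

BFS from d reaches b last, at distance 7; BFS from b confirms no node is farther.
Path: d–i–h–g–c–f–j–b.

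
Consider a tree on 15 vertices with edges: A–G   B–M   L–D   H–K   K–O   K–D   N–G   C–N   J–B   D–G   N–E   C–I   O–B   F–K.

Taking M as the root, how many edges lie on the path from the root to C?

7

Path from M to C: M → B → O → K → D → G → N → C, which has 7 edges.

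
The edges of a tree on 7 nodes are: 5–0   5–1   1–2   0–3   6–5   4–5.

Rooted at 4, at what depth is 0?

Path from 4 to 0: 4 – 5 – 0, which has 2 edges.

2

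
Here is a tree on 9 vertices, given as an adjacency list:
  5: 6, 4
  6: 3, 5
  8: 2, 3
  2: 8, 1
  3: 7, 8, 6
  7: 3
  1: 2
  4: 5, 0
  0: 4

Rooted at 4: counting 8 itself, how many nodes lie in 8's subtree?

3

8's subtree: {8, 2, 1}, size 3.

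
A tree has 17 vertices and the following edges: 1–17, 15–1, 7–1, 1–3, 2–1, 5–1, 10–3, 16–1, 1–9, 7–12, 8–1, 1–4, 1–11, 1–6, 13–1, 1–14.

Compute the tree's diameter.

4

Starting from 10, a farthest node is 12 at distance 4.
One longest path: 10 – 3 – 1 – 7 – 12.
So the diameter is 4.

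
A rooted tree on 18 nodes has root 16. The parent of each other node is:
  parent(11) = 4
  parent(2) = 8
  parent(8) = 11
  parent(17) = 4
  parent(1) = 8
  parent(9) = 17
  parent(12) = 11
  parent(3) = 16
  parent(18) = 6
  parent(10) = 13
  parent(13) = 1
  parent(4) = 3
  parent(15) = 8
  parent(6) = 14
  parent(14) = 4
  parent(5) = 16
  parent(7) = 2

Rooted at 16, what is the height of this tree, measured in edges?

A deepest node is 10, reached by 16 – 3 – 4 – 11 – 8 – 1 – 13 – 10.
That path has 7 edges, so the height is 7.

7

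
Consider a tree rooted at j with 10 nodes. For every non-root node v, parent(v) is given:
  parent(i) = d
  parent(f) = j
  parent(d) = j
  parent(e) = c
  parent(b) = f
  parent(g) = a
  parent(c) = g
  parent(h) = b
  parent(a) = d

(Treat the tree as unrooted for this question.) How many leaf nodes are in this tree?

Exactly 3 nodes have a single neighbour: e, h, i.

3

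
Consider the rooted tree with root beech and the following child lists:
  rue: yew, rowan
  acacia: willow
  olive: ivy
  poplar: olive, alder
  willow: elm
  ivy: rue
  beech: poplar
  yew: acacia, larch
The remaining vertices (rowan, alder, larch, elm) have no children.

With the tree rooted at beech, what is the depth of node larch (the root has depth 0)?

6

beech–poplar–olive–ivy–rue–yew–larch — 6 edges.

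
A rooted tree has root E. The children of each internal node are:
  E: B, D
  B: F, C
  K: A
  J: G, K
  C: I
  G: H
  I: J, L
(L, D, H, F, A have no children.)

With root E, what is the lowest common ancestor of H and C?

Path H→root: H G J I C B E; path C→root: C B E.
First common node: C.

C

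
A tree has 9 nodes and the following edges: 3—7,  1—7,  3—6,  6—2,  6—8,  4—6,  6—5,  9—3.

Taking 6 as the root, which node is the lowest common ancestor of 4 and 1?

4's ancestor chain is 4, 6 and 1's is 1, 7, 3, 6; they first meet at 6.

6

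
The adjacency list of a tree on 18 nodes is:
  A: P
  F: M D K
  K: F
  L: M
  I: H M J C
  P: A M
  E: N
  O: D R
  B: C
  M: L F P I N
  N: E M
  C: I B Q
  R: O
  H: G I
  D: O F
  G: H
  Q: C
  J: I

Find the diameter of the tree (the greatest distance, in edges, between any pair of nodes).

7

A longest path is R – O – D – F – M – I – C – B, with 7 edges.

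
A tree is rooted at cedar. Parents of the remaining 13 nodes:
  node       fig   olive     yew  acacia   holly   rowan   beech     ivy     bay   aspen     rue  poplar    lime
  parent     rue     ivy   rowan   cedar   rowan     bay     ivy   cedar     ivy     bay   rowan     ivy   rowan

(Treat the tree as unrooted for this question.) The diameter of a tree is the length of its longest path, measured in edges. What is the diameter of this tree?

6

Starting from acacia, a farthest node is fig at distance 6.
One longest path: acacia - cedar - ivy - bay - rowan - rue - fig.
So the diameter is 6.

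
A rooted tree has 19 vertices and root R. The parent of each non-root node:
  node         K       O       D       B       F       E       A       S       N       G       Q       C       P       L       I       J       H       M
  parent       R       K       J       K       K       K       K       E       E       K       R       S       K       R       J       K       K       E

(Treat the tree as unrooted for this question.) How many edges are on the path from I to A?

3

Walking from I: I – J – K – A. Length 3.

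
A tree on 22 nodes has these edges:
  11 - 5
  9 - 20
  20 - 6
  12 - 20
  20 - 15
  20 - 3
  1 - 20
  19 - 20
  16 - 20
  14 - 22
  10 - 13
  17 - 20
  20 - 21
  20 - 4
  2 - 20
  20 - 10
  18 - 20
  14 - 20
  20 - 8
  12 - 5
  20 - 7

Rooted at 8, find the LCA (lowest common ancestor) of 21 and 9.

20

21's ancestor chain is 21, 20, 8 and 9's is 9, 20, 8; they first meet at 20.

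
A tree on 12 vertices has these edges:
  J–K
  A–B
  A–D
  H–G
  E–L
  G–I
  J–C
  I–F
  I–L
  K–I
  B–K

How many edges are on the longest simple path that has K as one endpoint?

The node farthest from K is D (E, H also at distance 3), via K – B – A – D — 3 edges.

3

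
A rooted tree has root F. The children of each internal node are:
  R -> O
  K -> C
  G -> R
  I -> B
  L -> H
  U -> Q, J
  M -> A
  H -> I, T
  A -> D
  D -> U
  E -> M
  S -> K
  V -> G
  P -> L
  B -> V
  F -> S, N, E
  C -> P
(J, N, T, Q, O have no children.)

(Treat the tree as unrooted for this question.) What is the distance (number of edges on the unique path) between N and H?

Walking from N: N–F–S–K–C–P–L–H. Length 7.

7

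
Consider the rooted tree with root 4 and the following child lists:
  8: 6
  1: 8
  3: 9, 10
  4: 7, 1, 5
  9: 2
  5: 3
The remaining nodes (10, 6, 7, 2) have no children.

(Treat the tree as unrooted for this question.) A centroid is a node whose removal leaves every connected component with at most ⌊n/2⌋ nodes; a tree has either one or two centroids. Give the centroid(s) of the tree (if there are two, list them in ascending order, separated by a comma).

4, 5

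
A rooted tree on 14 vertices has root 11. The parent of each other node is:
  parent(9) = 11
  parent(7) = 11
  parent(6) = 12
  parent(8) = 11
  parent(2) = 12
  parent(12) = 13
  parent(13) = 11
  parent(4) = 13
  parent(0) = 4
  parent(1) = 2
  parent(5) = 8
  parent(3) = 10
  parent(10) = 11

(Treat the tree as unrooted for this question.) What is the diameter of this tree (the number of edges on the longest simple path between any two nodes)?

6

BFS from 1 reaches 5 last, at distance 6; BFS from 5 confirms no node is farther.
Path: 1–2–12–13–11–8–5.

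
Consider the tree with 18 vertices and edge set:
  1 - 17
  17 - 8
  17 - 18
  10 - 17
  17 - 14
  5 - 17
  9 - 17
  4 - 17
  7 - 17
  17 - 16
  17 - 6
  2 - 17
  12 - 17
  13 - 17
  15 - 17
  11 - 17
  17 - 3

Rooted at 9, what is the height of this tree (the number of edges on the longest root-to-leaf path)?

2

A deepest node is 5, reached by 9 → 17 → 5.
That path has 2 edges, so the height is 2.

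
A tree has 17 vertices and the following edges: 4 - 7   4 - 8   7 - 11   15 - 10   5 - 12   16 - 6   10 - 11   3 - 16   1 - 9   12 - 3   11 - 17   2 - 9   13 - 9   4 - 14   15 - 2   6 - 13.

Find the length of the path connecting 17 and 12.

17 - 11 - 10 - 15 - 2 - 9 - 13 - 6 - 16 - 3 - 12: 10 edges.

10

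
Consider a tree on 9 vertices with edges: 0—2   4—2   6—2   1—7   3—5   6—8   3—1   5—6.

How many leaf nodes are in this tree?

4

The leaves are 0, 4, 7, 8.
That is 4 leaves.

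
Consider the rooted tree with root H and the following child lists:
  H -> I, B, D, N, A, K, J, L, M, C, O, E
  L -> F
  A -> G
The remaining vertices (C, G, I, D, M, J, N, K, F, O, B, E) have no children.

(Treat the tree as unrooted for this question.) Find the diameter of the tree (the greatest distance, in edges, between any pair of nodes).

4

Starting from G, a farthest node is F at distance 4.
One longest path: G – A – H – L – F.
So the diameter is 4.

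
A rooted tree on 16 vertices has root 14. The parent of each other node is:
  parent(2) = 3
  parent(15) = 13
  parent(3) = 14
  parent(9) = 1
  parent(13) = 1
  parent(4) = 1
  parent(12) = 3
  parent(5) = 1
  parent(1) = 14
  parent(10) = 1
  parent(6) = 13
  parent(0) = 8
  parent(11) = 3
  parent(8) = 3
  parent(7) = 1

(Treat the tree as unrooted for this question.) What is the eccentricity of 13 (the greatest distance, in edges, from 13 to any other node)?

5

Distances from 13 peak at 5, attained at 0.
13 – 1 – 14 – 3 – 8 – 0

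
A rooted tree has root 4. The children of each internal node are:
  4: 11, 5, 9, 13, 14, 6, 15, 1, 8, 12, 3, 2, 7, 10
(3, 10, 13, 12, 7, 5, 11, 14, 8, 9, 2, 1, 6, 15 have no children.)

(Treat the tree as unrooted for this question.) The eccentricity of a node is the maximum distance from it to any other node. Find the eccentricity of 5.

A farthest node from 5 is 15 (11, 8, 10, 14, 12, 7, 1, 3, 9, 13, 6, 2 also at distance 2).
The path 5 – 4 – 15 has 2 edges.

2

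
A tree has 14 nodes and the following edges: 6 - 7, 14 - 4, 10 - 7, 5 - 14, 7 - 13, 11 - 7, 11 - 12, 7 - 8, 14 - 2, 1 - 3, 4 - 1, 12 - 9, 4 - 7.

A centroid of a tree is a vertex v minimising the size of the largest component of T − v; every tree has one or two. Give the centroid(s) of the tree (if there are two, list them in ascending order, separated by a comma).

If 7 is removed the pieces have sizes 6, 3, 1, 1, 1, 1, all ≤ ⌊14/2⌋ = 7.
No neighbour of 7 does as well, so 7 is the unique centroid.

7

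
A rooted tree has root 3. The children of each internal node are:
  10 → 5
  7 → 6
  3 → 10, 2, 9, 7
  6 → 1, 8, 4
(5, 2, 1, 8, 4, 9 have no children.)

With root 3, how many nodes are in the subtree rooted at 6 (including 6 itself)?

4

6's subtree: {6, 8, 1, 4}, size 4.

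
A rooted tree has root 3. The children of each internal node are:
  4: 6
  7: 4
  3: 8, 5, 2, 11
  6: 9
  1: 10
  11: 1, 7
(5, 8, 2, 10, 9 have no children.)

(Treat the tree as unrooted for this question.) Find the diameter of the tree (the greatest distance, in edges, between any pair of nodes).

6

BFS from 9 reaches 10 last, at distance 6; BFS from 10 confirms no node is farther.
Path: 9 - 6 - 4 - 7 - 11 - 1 - 10.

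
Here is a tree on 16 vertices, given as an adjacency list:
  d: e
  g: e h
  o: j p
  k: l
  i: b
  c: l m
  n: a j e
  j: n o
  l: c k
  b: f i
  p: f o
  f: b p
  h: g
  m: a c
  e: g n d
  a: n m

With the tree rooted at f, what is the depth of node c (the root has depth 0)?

Climbing from c to the root: c → m → a → n → j → o → p → f. That's 7 steps.

7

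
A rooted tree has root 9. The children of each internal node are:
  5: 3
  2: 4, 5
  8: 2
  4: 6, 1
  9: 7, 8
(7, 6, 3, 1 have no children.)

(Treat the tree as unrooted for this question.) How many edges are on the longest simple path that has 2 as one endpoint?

The node farthest from 2 is 7, via 2-8-9-7 — 3 edges.

3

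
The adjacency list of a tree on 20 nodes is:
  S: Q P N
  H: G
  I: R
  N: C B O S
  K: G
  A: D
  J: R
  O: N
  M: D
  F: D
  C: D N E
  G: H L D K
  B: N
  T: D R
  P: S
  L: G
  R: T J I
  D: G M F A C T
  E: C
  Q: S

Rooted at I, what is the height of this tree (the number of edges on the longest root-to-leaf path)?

Q sits deepest: I – R – T – D – C – N – S – Q — 7 edges from the root.

7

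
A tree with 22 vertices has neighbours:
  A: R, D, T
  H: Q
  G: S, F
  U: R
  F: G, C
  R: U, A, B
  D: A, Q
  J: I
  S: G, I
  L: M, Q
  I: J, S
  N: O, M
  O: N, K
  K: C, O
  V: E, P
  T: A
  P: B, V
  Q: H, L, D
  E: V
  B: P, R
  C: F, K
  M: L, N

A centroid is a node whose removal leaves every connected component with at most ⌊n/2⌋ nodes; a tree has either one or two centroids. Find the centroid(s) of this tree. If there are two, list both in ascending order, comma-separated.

Delete Q: the remaining components have sizes 11, 9, 1. Max 11 ≤ 11, so Q is a centroid.
L is adjacent to Q and is also a centroid (the largest component after removing it is likewise 11).

L, Q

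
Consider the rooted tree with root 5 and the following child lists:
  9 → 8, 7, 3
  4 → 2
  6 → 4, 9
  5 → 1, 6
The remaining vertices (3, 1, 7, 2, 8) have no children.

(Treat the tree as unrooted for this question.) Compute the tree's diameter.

4

BFS from 2 reaches 8 last, at distance 4; BFS from 8 confirms no node is farther.
Path: 2-4-6-9-8.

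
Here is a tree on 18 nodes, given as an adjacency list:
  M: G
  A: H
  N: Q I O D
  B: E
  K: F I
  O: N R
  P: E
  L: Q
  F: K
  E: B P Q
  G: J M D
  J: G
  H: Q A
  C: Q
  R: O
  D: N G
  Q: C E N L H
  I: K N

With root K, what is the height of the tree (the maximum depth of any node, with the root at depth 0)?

A sits deepest: K → I → N → Q → H → A — 5 edges from the root.

5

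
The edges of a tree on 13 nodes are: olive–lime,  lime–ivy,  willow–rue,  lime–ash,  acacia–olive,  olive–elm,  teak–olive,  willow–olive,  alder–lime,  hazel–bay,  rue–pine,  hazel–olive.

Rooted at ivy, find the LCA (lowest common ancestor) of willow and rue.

willow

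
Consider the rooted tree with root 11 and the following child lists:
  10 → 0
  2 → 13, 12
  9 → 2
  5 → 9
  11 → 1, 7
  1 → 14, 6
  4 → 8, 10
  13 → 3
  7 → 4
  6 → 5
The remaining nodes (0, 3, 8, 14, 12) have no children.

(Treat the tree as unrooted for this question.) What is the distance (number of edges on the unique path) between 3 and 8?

10

Walking from 3: 3–13–2–9–5–6–1–11–7–4–8. Length 10.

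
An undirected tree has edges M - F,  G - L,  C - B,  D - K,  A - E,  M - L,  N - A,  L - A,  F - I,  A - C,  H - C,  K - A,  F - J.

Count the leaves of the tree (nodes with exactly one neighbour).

Exactly 8 nodes have a single neighbour: B, D, E, G, H, I, J, N.

8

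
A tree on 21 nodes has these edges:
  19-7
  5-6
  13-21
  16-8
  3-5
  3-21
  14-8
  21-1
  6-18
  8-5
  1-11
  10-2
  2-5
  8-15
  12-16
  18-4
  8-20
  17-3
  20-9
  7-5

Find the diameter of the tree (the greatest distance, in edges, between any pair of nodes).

BFS from 11 reaches 12 last, at distance 7; BFS from 12 confirms no node is farther.
Path: 11 - 1 - 21 - 3 - 5 - 8 - 16 - 12.

7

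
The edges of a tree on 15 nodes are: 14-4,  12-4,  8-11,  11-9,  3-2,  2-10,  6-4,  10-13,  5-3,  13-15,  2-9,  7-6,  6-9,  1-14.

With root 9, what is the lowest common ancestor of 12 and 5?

9

12's ancestor chain is 12, 4, 6, 9 and 5's is 5, 3, 2, 9; they first meet at 9.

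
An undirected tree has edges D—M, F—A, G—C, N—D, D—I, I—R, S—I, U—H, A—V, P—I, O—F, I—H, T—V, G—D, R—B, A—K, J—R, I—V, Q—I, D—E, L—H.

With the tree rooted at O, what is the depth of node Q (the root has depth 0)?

5

Climbing from Q to the root: Q–I–V–A–F–O. That's 5 steps.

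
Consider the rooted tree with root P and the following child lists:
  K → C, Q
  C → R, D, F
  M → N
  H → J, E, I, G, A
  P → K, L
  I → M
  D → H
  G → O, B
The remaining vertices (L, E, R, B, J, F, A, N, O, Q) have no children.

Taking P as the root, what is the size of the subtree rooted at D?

11

D's subtree: {D, H, G, I, E, A, J, B, O, M, N}, size 11.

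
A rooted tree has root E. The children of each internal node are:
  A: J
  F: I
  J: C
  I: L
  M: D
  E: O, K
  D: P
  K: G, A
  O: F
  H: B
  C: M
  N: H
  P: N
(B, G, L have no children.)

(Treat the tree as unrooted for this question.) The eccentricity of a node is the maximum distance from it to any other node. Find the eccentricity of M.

A farthest node from M is L.
The path M–C–J–A–K–E–O–F–I–L has 9 edges.

9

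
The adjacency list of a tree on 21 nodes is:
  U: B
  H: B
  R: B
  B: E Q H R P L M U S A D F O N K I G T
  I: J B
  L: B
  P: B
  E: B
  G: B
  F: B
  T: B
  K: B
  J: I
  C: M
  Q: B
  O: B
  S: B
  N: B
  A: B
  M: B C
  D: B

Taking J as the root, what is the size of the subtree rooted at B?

Descendants of B (including itself): B, Q, M, U, L, O, F, N, G, T, K, R, P, A, H, E, D, S, C. That's 19.

19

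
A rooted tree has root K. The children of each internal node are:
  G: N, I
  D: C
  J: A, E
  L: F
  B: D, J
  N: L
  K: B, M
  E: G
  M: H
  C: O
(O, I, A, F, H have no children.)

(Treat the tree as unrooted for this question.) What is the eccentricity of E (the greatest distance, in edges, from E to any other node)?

5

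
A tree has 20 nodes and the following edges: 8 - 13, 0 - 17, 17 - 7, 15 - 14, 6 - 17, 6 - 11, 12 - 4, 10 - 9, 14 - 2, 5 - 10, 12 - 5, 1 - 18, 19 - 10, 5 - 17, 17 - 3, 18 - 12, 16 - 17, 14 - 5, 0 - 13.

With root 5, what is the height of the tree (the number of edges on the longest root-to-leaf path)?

The longest root-to-leaf path is 5 → 17 → 0 → 13 → 8 (4 edges).

4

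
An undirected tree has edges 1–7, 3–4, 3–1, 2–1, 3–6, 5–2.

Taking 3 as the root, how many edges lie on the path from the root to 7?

2

3 – 1 – 7 — 2 edges.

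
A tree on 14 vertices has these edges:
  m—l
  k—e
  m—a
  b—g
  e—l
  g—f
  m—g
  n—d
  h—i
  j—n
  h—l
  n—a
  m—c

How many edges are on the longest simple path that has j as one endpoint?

Distances from j peak at 6, attained at k (i also at distance 6).
j – n – a – m – l – e – k

6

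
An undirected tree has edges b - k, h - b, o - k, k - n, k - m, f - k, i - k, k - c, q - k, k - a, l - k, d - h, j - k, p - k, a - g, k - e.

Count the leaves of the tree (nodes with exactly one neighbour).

13

Exactly 13 nodes have a single neighbour: c, d, e, f, g, i, j, l, m, n, o, p, q.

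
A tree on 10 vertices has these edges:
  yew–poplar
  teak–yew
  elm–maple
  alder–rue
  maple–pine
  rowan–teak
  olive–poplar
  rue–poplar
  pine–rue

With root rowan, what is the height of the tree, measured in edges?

elm sits deepest: rowan – teak – yew – poplar – rue – pine – maple – elm — 7 edges from the root.

7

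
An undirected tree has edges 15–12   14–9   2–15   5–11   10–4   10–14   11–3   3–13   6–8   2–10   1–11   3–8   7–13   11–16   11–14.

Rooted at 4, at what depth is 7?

6

4 – 10 – 14 – 11 – 3 – 13 – 7 — 6 edges.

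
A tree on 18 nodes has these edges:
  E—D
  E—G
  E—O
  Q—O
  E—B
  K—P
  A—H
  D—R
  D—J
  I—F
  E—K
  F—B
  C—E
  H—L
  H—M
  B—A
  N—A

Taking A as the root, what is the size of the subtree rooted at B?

The subtree rooted at B contains: B, F, E, I, O, K, C, G, D, Q, P, J, R — 13 nodes.

13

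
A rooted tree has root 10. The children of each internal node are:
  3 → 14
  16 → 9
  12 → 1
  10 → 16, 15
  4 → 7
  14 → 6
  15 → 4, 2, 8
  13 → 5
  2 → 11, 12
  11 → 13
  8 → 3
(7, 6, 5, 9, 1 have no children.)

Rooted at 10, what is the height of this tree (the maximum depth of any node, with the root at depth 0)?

6 sits deepest: 10-15-8-3-14-6 — 5 edges from the root.

5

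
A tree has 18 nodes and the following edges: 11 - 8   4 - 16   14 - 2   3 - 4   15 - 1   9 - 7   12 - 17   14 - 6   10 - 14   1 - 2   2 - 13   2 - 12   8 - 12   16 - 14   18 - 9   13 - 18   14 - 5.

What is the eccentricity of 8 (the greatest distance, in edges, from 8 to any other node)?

A farthest node from 8 is 7 (3 also at distance 6).
The path 8-12-2-13-18-9-7 has 6 edges.

6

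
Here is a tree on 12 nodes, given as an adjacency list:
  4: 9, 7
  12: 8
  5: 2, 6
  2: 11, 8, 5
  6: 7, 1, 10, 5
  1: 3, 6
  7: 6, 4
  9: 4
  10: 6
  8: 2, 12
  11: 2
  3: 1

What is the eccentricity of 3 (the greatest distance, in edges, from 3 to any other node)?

Distances from 3 peak at 6, attained at 12.
3-1-6-5-2-8-12

6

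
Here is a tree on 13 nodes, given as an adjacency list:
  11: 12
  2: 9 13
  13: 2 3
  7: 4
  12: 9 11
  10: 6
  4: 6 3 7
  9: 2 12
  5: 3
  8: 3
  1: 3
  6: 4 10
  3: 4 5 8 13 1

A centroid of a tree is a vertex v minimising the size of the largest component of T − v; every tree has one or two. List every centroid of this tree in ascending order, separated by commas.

3

If 3 is removed the pieces have sizes 5, 4, 1, 1, 1, all ≤ ⌊13/2⌋ = 6.
No neighbour of 3 does as well, so 3 is the unique centroid.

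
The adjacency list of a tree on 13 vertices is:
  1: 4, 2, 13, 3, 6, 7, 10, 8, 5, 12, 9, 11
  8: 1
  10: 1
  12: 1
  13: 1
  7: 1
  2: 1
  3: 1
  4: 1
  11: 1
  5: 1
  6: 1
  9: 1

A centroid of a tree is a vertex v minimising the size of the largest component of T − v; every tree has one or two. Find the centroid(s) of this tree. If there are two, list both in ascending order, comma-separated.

Delete 1: the remaining components have sizes 1, 1, 1, 1, 1, 1, 1, 1, 1, 1, 1, 1. Max 1 ≤ 6, so 1 is a centroid.
Every other node leaves some component of size > 6, so the centroid is unique.

1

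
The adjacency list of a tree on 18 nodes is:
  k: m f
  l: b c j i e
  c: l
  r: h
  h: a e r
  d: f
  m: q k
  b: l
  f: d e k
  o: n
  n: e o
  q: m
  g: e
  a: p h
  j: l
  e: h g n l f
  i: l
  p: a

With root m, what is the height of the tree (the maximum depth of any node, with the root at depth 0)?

p sits deepest: m – k – f – e – h – a – p — 6 edges from the root.

6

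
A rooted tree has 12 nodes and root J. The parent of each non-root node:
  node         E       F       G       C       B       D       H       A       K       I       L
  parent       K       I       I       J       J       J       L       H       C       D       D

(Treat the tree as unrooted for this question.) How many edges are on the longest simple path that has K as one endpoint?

6

Distances from K peak at 6, attained at A.
K-C-J-D-L-H-A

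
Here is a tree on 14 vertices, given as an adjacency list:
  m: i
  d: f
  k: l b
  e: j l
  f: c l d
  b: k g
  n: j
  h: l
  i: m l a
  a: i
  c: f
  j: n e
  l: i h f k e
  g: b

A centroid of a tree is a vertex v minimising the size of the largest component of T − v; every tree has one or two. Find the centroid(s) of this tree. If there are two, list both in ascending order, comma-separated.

l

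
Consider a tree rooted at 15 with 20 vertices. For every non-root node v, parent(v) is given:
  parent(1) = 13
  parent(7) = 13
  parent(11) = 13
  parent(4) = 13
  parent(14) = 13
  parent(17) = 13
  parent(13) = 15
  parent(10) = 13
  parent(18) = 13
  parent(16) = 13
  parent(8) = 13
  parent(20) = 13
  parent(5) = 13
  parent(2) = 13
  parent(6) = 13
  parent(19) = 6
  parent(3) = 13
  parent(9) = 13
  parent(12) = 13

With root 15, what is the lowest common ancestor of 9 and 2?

Ancestors of 9 (toward the root): 9, 13, 15.
Ancestors of 2: 2, 13, 15.
The deepest node appearing in both lists is 13.

13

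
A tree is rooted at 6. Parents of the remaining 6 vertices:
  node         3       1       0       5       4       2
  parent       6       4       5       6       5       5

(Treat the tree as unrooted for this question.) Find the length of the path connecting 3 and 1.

4

Walking from 3: 3–6–5–4–1. Length 4.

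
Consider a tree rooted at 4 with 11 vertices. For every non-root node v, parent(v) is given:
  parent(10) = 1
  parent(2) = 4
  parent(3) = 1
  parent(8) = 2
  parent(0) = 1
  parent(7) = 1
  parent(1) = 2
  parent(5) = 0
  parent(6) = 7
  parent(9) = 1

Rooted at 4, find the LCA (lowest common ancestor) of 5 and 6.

1

Ancestors of 5 (toward the root): 5, 0, 1, 2, 4.
Ancestors of 6: 6, 7, 1, 2, 4.
The deepest node appearing in both lists is 1.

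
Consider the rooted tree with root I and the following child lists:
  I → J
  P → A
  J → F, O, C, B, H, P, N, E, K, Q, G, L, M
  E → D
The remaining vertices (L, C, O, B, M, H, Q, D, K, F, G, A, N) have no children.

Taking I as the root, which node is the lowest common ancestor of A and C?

J

A's ancestor chain is A, P, J, I and C's is C, J, I; they first meet at J.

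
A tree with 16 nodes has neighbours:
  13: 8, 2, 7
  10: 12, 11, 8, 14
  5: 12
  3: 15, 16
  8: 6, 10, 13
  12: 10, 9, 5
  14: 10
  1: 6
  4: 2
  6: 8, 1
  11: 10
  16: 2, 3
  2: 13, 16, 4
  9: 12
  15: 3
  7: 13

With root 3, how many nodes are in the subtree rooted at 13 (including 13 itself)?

11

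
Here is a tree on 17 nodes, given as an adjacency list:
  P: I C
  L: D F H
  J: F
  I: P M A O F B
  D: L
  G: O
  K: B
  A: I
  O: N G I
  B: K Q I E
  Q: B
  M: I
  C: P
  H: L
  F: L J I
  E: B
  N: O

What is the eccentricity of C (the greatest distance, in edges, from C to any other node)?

A farthest node from C is H (D also at distance 5).
The path C – P – I – F – L – H has 5 edges.

5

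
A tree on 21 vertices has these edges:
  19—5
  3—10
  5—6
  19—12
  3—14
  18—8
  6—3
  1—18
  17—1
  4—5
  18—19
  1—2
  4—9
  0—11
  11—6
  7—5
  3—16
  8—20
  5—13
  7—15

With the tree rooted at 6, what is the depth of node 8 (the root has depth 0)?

6–5–19–18–8 — 4 edges.

4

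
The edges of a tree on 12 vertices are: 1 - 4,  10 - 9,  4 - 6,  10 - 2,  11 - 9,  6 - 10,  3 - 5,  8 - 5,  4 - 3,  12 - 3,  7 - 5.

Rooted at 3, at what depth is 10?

3–4–6–10 — 3 edges.

3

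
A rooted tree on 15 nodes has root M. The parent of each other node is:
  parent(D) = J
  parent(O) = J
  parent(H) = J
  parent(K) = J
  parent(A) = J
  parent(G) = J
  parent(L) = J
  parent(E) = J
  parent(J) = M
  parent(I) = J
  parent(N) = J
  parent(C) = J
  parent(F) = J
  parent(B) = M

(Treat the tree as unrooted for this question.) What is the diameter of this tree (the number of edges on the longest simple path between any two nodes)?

3

A longest path is B-M-J-I, with 3 edges.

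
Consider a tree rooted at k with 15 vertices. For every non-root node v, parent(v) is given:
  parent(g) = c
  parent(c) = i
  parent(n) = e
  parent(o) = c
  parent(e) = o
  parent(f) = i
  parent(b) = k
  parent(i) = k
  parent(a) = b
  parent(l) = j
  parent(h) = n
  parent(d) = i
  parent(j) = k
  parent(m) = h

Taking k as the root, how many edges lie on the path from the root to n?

5

k → i → c → o → e → n — 5 edges.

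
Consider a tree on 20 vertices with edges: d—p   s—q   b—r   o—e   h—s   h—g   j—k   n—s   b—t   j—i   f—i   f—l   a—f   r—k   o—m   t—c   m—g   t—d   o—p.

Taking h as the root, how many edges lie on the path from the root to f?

Path from h to f: h – g – m – o – p – d – t – b – r – k – j – i – f, which has 12 edges.

12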